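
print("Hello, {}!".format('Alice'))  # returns Hello, Alice!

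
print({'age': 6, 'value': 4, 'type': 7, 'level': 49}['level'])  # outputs 49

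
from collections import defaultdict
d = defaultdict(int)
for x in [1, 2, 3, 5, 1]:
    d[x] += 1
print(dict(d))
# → {1: 2, 2: 1, 3: 1, 5: 1}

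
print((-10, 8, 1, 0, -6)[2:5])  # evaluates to (1, 0, -6)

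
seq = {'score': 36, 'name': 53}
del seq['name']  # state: {'score': 36}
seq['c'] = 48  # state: {'score': 36, 'c': 48}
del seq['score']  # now {'c': 48}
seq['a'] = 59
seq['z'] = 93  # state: {'c': 48, 'a': 59, 'z': 93}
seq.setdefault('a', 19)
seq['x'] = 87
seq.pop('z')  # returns 93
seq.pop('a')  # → 59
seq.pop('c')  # 48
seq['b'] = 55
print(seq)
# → {'x': 87, 'b': 55}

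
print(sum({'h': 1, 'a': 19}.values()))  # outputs 20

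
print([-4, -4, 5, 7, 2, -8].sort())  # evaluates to None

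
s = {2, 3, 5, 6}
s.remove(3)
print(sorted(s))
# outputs [2, 5, 6]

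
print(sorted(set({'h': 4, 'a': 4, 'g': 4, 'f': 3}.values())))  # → [3, 4]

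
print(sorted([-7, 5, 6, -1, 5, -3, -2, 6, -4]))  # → [-7, -4, -3, -2, -1, 5, 5, 6, 6]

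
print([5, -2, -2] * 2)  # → [5, -2, -2, 5, -2, -2]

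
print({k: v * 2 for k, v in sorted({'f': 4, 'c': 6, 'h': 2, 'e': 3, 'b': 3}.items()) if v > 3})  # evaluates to {'c': 12, 'f': 8}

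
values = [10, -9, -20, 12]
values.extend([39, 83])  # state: [10, -9, -20, 12, 39, 83]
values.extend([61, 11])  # [10, -9, -20, 12, 39, 83, 61, 11]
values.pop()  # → 11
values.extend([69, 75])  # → [10, -9, -20, 12, 39, 83, 61, 69, 75]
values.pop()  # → 75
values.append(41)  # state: [10, -9, -20, 12, 39, 83, 61, 69, 41]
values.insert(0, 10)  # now [10, 10, -9, -20, 12, 39, 83, 61, 69, 41]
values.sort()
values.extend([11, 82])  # [-20, -9, 10, 10, 12, 39, 41, 61, 69, 83, 11, 82]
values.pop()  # 82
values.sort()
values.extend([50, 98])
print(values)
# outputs [-20, -9, 10, 10, 11, 12, 39, 41, 61, 69, 83, 50, 98]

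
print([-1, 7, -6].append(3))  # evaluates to None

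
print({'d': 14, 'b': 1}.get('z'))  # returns None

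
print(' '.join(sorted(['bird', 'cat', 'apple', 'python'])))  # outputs apple bird cat python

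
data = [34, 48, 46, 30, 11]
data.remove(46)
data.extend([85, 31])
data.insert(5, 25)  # [34, 48, 30, 11, 85, 25, 31]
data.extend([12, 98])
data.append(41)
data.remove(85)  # [34, 48, 30, 11, 25, 31, 12, 98, 41]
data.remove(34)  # [48, 30, 11, 25, 31, 12, 98, 41]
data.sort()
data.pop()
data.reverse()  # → [48, 41, 31, 30, 25, 12, 11]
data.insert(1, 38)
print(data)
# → [48, 38, 41, 31, 30, 25, 12, 11]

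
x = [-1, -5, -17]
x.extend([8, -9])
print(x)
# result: [-1, -5, -17, 8, -9]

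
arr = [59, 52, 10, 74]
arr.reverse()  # [74, 10, 52, 59]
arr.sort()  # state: [10, 52, 59, 74]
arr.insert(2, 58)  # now [10, 52, 58, 59, 74]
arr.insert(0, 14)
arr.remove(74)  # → [14, 10, 52, 58, 59]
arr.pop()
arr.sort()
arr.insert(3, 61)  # [10, 14, 52, 61, 58]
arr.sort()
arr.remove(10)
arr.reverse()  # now [61, 58, 52, 14]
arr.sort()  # [14, 52, 58, 61]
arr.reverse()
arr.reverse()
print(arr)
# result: [14, 52, 58, 61]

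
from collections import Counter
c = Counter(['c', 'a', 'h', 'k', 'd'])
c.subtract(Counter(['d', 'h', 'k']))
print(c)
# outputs Counter({'c': 1, 'a': 1, 'h': 0, 'k': 0, 'd': 0})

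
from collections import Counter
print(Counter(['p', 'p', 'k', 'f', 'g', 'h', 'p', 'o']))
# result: Counter({'p': 3, 'k': 1, 'f': 1, 'g': 1, 'h': 1, 'o': 1})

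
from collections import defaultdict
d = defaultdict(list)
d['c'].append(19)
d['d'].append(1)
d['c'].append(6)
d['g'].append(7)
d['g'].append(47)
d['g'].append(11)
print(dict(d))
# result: {'c': [19, 6], 'd': [1], 'g': [7, 47, 11]}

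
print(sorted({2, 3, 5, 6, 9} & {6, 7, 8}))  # [6]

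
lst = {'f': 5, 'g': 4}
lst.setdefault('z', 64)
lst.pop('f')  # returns 5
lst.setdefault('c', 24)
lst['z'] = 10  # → {'g': 4, 'z': 10, 'c': 24}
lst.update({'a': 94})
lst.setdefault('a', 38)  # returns 94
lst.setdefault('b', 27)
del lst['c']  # {'g': 4, 'z': 10, 'a': 94, 'b': 27}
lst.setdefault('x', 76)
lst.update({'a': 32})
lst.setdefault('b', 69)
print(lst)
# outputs {'g': 4, 'z': 10, 'a': 32, 'b': 27, 'x': 76}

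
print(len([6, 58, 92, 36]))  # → 4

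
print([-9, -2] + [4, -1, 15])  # [-9, -2, 4, -1, 15]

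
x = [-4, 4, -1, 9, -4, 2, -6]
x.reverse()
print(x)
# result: [-6, 2, -4, 9, -1, 4, -4]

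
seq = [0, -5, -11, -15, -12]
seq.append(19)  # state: [0, -5, -11, -15, -12, 19]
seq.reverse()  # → [19, -12, -15, -11, -5, 0]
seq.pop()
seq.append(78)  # [19, -12, -15, -11, -5, 78]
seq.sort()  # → [-15, -12, -11, -5, 19, 78]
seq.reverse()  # [78, 19, -5, -11, -12, -15]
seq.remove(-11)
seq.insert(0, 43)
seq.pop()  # -15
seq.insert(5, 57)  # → [43, 78, 19, -5, -12, 57]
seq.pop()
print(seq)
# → [43, 78, 19, -5, -12]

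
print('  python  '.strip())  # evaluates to python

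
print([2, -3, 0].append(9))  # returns None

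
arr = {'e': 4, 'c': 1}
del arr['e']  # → {'c': 1}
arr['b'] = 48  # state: {'c': 1, 'b': 48}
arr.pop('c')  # 1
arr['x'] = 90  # {'b': 48, 'x': 90}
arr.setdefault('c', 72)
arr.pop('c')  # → 72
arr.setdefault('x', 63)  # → 90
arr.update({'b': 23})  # {'b': 23, 'x': 90}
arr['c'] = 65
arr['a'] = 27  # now {'b': 23, 'x': 90, 'c': 65, 'a': 27}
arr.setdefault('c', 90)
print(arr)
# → {'b': 23, 'x': 90, 'c': 65, 'a': 27}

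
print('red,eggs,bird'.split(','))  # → ['red', 'eggs', 'bird']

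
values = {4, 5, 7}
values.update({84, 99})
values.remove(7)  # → {4, 5, 84, 99}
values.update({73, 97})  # {4, 5, 73, 84, 97, 99}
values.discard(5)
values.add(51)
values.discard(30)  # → {4, 51, 73, 84, 97, 99}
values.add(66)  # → {4, 51, 66, 73, 84, 97, 99}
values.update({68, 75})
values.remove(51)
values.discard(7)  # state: {4, 66, 68, 73, 75, 84, 97, 99}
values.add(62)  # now {4, 62, 66, 68, 73, 75, 84, 97, 99}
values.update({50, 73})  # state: {4, 50, 62, 66, 68, 73, 75, 84, 97, 99}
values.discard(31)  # {4, 50, 62, 66, 68, 73, 75, 84, 97, 99}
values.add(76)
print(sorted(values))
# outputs [4, 50, 62, 66, 68, 73, 75, 76, 84, 97, 99]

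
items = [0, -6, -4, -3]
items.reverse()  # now [-3, -4, -6, 0]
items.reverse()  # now [0, -6, -4, -3]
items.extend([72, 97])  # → [0, -6, -4, -3, 72, 97]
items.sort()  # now [-6, -4, -3, 0, 72, 97]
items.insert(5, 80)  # [-6, -4, -3, 0, 72, 80, 97]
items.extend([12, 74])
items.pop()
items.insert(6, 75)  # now [-6, -4, -3, 0, 72, 80, 75, 97, 12]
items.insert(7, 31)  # [-6, -4, -3, 0, 72, 80, 75, 31, 97, 12]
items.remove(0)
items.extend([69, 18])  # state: [-6, -4, -3, 72, 80, 75, 31, 97, 12, 69, 18]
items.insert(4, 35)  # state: [-6, -4, -3, 72, 35, 80, 75, 31, 97, 12, 69, 18]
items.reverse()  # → [18, 69, 12, 97, 31, 75, 80, 35, 72, -3, -4, -6]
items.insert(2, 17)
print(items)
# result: [18, 69, 17, 12, 97, 31, 75, 80, 35, 72, -3, -4, -6]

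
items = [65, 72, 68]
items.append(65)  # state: [65, 72, 68, 65]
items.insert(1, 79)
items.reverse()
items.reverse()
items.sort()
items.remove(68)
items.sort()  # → [65, 65, 72, 79]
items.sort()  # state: [65, 65, 72, 79]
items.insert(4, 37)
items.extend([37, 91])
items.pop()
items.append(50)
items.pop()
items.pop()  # 37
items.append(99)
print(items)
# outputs [65, 65, 72, 79, 37, 99]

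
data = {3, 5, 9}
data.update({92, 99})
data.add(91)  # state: {3, 5, 9, 91, 92, 99}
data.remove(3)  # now {5, 9, 91, 92, 99}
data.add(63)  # {5, 9, 63, 91, 92, 99}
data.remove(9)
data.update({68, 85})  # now {5, 63, 68, 85, 91, 92, 99}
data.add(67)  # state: {5, 63, 67, 68, 85, 91, 92, 99}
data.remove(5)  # {63, 67, 68, 85, 91, 92, 99}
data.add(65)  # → {63, 65, 67, 68, 85, 91, 92, 99}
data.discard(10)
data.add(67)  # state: {63, 65, 67, 68, 85, 91, 92, 99}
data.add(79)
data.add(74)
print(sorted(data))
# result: [63, 65, 67, 68, 74, 79, 85, 91, 92, 99]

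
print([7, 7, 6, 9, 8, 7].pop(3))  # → 9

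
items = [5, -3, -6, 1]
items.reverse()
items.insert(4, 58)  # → [1, -6, -3, 5, 58]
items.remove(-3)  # [1, -6, 5, 58]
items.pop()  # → 58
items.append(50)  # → [1, -6, 5, 50]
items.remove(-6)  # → [1, 5, 50]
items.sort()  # [1, 5, 50]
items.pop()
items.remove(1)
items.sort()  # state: [5]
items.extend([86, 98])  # [5, 86, 98]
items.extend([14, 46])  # [5, 86, 98, 14, 46]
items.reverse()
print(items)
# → [46, 14, 98, 86, 5]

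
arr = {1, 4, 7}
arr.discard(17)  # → {1, 4, 7}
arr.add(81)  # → {1, 4, 7, 81}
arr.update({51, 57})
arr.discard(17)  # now {1, 4, 7, 51, 57, 81}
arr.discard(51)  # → {1, 4, 7, 57, 81}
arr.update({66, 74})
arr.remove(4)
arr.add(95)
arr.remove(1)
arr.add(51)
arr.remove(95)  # {7, 51, 57, 66, 74, 81}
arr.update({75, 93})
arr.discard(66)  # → {7, 51, 57, 74, 75, 81, 93}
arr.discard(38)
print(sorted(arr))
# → [7, 51, 57, 74, 75, 81, 93]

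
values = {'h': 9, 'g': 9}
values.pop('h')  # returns 9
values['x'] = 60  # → {'g': 9, 'x': 60}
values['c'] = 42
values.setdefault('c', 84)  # 42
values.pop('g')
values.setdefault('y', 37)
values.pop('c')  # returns 42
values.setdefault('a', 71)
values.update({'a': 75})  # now {'x': 60, 'y': 37, 'a': 75}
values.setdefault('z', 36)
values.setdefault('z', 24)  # 36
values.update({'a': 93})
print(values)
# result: {'x': 60, 'y': 37, 'a': 93, 'z': 36}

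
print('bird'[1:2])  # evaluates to i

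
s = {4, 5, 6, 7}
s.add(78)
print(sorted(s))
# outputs [4, 5, 6, 7, 78]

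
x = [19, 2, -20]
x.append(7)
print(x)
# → [19, 2, -20, 7]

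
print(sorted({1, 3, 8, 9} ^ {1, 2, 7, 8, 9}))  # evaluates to [2, 3, 7]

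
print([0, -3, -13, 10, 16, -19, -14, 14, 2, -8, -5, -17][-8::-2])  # [16, -13, 0]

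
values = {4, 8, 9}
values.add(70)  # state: {4, 8, 9, 70}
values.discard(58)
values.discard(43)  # {4, 8, 9, 70}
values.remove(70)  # {4, 8, 9}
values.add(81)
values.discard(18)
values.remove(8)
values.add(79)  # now {4, 9, 79, 81}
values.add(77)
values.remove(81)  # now {4, 9, 77, 79}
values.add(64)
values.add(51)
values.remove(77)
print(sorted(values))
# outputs [4, 9, 51, 64, 79]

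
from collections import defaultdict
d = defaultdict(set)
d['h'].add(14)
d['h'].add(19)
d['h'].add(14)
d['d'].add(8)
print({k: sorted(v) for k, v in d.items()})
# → {'h': [14, 19], 'd': [8]}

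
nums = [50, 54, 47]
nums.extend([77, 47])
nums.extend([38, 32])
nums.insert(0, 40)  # [40, 50, 54, 47, 77, 47, 38, 32]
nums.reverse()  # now [32, 38, 47, 77, 47, 54, 50, 40]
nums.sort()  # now [32, 38, 40, 47, 47, 50, 54, 77]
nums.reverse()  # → [77, 54, 50, 47, 47, 40, 38, 32]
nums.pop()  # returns 32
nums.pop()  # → 38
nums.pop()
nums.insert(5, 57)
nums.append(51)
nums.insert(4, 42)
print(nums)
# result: [77, 54, 50, 47, 42, 47, 57, 51]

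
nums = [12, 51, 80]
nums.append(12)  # [12, 51, 80, 12]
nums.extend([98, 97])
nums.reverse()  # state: [97, 98, 12, 80, 51, 12]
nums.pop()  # 12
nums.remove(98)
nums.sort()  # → [12, 51, 80, 97]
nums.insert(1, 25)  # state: [12, 25, 51, 80, 97]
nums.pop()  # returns 97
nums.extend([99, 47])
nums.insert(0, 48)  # [48, 12, 25, 51, 80, 99, 47]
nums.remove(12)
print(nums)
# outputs [48, 25, 51, 80, 99, 47]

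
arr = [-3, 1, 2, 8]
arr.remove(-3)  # [1, 2, 8]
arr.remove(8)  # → [1, 2]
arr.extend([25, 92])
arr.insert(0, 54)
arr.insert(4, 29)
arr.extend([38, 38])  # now [54, 1, 2, 25, 29, 92, 38, 38]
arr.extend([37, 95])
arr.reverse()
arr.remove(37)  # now [95, 38, 38, 92, 29, 25, 2, 1, 54]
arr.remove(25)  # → [95, 38, 38, 92, 29, 2, 1, 54]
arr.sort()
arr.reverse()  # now [95, 92, 54, 38, 38, 29, 2, 1]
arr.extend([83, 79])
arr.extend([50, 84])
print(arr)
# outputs [95, 92, 54, 38, 38, 29, 2, 1, 83, 79, 50, 84]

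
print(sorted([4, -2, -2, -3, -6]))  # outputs [-6, -3, -2, -2, 4]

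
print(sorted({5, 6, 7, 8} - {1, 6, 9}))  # [5, 7, 8]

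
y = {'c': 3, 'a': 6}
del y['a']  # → {'c': 3}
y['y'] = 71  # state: {'c': 3, 'y': 71}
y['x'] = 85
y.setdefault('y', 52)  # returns 71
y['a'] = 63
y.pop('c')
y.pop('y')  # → 71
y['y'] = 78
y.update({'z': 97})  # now {'x': 85, 'a': 63, 'y': 78, 'z': 97}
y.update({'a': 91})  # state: {'x': 85, 'a': 91, 'y': 78, 'z': 97}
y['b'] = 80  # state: {'x': 85, 'a': 91, 'y': 78, 'z': 97, 'b': 80}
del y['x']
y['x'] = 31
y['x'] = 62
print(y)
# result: {'a': 91, 'y': 78, 'z': 97, 'b': 80, 'x': 62}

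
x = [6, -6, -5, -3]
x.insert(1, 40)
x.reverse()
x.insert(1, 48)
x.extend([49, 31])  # [-3, 48, -5, -6, 40, 6, 49, 31]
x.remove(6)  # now [-3, 48, -5, -6, 40, 49, 31]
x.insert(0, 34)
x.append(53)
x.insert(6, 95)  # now [34, -3, 48, -5, -6, 40, 95, 49, 31, 53]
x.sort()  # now [-6, -5, -3, 31, 34, 40, 48, 49, 53, 95]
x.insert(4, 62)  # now [-6, -5, -3, 31, 62, 34, 40, 48, 49, 53, 95]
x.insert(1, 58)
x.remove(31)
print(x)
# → [-6, 58, -5, -3, 62, 34, 40, 48, 49, 53, 95]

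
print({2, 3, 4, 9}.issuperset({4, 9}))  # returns True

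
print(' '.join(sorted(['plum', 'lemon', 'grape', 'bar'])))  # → bar grape lemon plum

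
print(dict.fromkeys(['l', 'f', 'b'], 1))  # {'l': 1, 'f': 1, 'b': 1}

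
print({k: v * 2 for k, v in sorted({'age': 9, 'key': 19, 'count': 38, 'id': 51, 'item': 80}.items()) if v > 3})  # {'age': 18, 'count': 76, 'id': 102, 'item': 160, 'key': 38}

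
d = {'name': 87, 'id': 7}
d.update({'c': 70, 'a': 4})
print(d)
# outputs {'name': 87, 'id': 7, 'c': 70, 'a': 4}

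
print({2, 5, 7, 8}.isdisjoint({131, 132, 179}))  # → True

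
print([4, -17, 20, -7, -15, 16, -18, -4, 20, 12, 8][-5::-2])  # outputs [-18, -15, 20, 4]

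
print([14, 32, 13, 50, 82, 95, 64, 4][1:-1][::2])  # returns [32, 50, 95]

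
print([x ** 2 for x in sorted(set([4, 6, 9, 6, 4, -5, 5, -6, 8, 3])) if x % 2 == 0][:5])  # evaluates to [36, 16, 36, 64]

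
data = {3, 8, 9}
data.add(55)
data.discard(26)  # {3, 8, 9, 55}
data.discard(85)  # {3, 8, 9, 55}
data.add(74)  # {3, 8, 9, 55, 74}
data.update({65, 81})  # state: {3, 8, 9, 55, 65, 74, 81}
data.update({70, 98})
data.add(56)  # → {3, 8, 9, 55, 56, 65, 70, 74, 81, 98}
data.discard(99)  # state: {3, 8, 9, 55, 56, 65, 70, 74, 81, 98}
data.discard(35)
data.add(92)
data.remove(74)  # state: {3, 8, 9, 55, 56, 65, 70, 81, 92, 98}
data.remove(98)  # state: {3, 8, 9, 55, 56, 65, 70, 81, 92}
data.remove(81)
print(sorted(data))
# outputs [3, 8, 9, 55, 56, 65, 70, 92]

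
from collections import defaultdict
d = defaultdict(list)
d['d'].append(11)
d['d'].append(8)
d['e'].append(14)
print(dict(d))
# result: {'d': [11, 8], 'e': [14]}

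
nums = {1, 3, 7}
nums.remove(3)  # {1, 7}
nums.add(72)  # {1, 7, 72}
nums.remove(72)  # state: {1, 7}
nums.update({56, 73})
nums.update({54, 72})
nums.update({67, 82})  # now {1, 7, 54, 56, 67, 72, 73, 82}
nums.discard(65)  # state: {1, 7, 54, 56, 67, 72, 73, 82}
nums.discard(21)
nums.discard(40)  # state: {1, 7, 54, 56, 67, 72, 73, 82}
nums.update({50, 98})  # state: {1, 7, 50, 54, 56, 67, 72, 73, 82, 98}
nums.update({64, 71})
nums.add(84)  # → {1, 7, 50, 54, 56, 64, 67, 71, 72, 73, 82, 84, 98}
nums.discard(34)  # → {1, 7, 50, 54, 56, 64, 67, 71, 72, 73, 82, 84, 98}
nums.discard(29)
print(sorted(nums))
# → [1, 7, 50, 54, 56, 64, 67, 71, 72, 73, 82, 84, 98]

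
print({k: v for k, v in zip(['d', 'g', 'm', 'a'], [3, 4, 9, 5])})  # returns {'d': 3, 'g': 4, 'm': 9, 'a': 5}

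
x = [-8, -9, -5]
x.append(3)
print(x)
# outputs [-8, -9, -5, 3]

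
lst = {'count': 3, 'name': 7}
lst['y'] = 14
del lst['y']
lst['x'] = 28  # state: {'count': 3, 'name': 7, 'x': 28}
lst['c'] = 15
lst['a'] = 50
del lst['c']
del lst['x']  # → {'count': 3, 'name': 7, 'a': 50}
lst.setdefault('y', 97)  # 97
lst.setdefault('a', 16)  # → 50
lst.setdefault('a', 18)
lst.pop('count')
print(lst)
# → {'name': 7, 'a': 50, 'y': 97}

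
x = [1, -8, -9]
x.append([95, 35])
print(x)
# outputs [1, -8, -9, [95, 35]]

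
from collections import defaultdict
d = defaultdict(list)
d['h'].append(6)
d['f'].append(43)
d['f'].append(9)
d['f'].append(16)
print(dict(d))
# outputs {'h': [6], 'f': [43, 9, 16]}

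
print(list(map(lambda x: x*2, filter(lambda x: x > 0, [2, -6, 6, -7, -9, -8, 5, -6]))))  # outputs [4, 12, 10]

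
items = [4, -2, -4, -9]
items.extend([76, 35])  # [4, -2, -4, -9, 76, 35]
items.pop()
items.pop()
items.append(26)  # [4, -2, -4, -9, 26]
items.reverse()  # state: [26, -9, -4, -2, 4]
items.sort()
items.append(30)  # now [-9, -4, -2, 4, 26, 30]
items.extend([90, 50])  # [-9, -4, -2, 4, 26, 30, 90, 50]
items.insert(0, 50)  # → [50, -9, -4, -2, 4, 26, 30, 90, 50]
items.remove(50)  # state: [-9, -4, -2, 4, 26, 30, 90, 50]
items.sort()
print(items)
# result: [-9, -4, -2, 4, 26, 30, 50, 90]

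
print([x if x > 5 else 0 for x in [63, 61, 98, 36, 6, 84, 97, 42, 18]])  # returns [63, 61, 98, 36, 6, 84, 97, 42, 18]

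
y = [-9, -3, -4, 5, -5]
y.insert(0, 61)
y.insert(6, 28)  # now [61, -9, -3, -4, 5, -5, 28]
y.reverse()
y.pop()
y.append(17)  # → [28, -5, 5, -4, -3, -9, 17]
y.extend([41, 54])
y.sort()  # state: [-9, -5, -4, -3, 5, 17, 28, 41, 54]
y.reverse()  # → [54, 41, 28, 17, 5, -3, -4, -5, -9]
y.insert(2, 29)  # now [54, 41, 29, 28, 17, 5, -3, -4, -5, -9]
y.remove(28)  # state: [54, 41, 29, 17, 5, -3, -4, -5, -9]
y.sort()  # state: [-9, -5, -4, -3, 5, 17, 29, 41, 54]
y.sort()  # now [-9, -5, -4, -3, 5, 17, 29, 41, 54]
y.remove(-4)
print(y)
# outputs [-9, -5, -3, 5, 17, 29, 41, 54]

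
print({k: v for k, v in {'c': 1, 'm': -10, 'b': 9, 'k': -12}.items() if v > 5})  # {'b': 9}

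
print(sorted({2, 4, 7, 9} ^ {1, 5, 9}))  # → [1, 2, 4, 5, 7]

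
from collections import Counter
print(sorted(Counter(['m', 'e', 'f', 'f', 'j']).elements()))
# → ['e', 'f', 'f', 'j', 'm']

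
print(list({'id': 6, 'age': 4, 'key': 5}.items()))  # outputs [('id', 6), ('age', 4), ('key', 5)]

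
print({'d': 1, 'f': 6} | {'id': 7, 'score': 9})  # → {'d': 1, 'f': 6, 'id': 7, 'score': 9}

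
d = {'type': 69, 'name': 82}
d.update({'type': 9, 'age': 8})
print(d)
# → {'type': 9, 'name': 82, 'age': 8}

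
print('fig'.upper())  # FIG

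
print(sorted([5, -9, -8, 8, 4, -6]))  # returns [-9, -8, -6, 4, 5, 8]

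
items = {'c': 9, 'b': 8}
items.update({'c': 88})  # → {'c': 88, 'b': 8}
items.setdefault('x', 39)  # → 39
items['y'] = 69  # {'c': 88, 'b': 8, 'x': 39, 'y': 69}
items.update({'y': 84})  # {'c': 88, 'b': 8, 'x': 39, 'y': 84}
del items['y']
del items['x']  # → {'c': 88, 'b': 8}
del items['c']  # {'b': 8}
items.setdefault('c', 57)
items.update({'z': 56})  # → {'b': 8, 'c': 57, 'z': 56}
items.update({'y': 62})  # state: {'b': 8, 'c': 57, 'z': 56, 'y': 62}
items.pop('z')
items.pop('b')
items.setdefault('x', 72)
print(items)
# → {'c': 57, 'y': 62, 'x': 72}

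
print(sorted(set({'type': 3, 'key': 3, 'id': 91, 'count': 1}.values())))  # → [1, 3, 91]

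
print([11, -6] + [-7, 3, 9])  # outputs [11, -6, -7, 3, 9]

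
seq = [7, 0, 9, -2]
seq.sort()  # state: [-2, 0, 7, 9]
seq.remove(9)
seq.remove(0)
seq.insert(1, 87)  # [-2, 87, 7]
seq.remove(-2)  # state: [87, 7]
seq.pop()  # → 7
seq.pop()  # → 87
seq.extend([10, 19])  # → [10, 19]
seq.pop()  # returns 19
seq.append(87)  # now [10, 87]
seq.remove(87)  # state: [10]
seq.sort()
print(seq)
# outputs [10]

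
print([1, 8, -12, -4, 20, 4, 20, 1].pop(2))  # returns -12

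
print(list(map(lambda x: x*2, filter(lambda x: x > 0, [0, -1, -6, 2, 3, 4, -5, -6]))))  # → [4, 6, 8]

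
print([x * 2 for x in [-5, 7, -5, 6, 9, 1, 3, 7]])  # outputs [-10, 14, -10, 12, 18, 2, 6, 14]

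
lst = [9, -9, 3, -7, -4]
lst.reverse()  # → [-4, -7, 3, -9, 9]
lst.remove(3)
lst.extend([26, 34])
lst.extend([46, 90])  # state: [-4, -7, -9, 9, 26, 34, 46, 90]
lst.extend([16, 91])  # [-4, -7, -9, 9, 26, 34, 46, 90, 16, 91]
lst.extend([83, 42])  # [-4, -7, -9, 9, 26, 34, 46, 90, 16, 91, 83, 42]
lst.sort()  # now [-9, -7, -4, 9, 16, 26, 34, 42, 46, 83, 90, 91]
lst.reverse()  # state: [91, 90, 83, 46, 42, 34, 26, 16, 9, -4, -7, -9]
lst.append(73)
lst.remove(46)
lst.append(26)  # [91, 90, 83, 42, 34, 26, 16, 9, -4, -7, -9, 73, 26]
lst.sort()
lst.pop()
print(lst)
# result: [-9, -7, -4, 9, 16, 26, 26, 34, 42, 73, 83, 90]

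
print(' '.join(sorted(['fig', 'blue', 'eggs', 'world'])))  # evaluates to blue eggs fig world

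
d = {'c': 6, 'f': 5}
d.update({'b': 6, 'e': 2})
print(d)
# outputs {'c': 6, 'f': 5, 'b': 6, 'e': 2}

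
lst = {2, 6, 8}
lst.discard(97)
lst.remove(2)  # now {6, 8}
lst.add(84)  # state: {6, 8, 84}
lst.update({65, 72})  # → {6, 8, 65, 72, 84}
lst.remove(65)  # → {6, 8, 72, 84}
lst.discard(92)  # {6, 8, 72, 84}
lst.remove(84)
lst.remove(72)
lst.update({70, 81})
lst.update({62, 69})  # {6, 8, 62, 69, 70, 81}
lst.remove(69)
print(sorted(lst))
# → [6, 8, 62, 70, 81]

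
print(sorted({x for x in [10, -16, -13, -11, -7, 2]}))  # [-16, -13, -11, -7, 2, 10]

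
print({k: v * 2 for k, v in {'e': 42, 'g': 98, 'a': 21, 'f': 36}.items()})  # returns {'e': 84, 'g': 196, 'a': 42, 'f': 72}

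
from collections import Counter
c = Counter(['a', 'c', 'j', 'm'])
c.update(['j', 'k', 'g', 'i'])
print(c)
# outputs Counter({'j': 2, 'a': 1, 'c': 1, 'm': 1, 'k': 1, 'g': 1, 'i': 1})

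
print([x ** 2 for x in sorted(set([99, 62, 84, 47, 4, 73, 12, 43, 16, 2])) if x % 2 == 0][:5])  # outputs [4, 16, 144, 256, 3844]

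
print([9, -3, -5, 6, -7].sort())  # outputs None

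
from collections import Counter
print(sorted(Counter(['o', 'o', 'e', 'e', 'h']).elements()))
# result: ['e', 'e', 'h', 'o', 'o']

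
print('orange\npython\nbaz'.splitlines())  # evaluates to ['orange', 'python', 'baz']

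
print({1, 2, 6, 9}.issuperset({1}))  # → True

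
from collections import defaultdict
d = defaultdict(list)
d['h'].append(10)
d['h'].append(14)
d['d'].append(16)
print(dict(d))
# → {'h': [10, 14], 'd': [16]}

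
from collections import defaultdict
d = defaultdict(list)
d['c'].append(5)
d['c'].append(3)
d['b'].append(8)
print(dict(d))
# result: {'c': [5, 3], 'b': [8]}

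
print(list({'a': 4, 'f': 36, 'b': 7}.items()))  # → [('a', 4), ('f', 36), ('b', 7)]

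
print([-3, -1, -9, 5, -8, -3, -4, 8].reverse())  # None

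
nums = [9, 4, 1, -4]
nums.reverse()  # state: [-4, 1, 4, 9]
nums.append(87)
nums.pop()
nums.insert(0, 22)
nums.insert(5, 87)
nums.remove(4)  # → [22, -4, 1, 9, 87]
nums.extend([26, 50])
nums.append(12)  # [22, -4, 1, 9, 87, 26, 50, 12]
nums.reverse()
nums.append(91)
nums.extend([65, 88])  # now [12, 50, 26, 87, 9, 1, -4, 22, 91, 65, 88]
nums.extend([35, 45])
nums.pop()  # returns 45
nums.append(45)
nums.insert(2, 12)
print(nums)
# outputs [12, 50, 12, 26, 87, 9, 1, -4, 22, 91, 65, 88, 35, 45]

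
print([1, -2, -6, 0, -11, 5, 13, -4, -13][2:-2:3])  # [-6, 5]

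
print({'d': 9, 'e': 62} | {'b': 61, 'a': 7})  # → {'d': 9, 'e': 62, 'b': 61, 'a': 7}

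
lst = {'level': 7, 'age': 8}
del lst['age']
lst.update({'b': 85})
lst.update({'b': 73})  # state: {'level': 7, 'b': 73}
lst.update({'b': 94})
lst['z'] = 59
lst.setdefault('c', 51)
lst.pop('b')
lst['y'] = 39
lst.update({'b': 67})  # {'level': 7, 'z': 59, 'c': 51, 'y': 39, 'b': 67}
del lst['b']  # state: {'level': 7, 'z': 59, 'c': 51, 'y': 39}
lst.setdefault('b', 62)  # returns 62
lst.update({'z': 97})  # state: {'level': 7, 'z': 97, 'c': 51, 'y': 39, 'b': 62}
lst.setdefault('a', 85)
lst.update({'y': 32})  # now {'level': 7, 'z': 97, 'c': 51, 'y': 32, 'b': 62, 'a': 85}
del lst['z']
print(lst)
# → {'level': 7, 'c': 51, 'y': 32, 'b': 62, 'a': 85}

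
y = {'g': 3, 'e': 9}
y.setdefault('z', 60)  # 60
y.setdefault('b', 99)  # 99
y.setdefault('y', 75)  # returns 75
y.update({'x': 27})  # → {'g': 3, 'e': 9, 'z': 60, 'b': 99, 'y': 75, 'x': 27}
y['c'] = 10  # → {'g': 3, 'e': 9, 'z': 60, 'b': 99, 'y': 75, 'x': 27, 'c': 10}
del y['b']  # {'g': 3, 'e': 9, 'z': 60, 'y': 75, 'x': 27, 'c': 10}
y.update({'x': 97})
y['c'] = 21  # {'g': 3, 'e': 9, 'z': 60, 'y': 75, 'x': 97, 'c': 21}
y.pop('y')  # 75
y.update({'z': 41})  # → {'g': 3, 'e': 9, 'z': 41, 'x': 97, 'c': 21}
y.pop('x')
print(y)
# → {'g': 3, 'e': 9, 'z': 41, 'c': 21}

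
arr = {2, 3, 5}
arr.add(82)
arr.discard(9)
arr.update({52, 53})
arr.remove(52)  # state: {2, 3, 5, 53, 82}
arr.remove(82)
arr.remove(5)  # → {2, 3, 53}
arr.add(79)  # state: {2, 3, 53, 79}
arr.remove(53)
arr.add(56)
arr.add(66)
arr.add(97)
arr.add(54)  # {2, 3, 54, 56, 66, 79, 97}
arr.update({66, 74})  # {2, 3, 54, 56, 66, 74, 79, 97}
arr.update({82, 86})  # {2, 3, 54, 56, 66, 74, 79, 82, 86, 97}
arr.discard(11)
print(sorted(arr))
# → [2, 3, 54, 56, 66, 74, 79, 82, 86, 97]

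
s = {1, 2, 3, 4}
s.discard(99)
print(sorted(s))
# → [1, 2, 3, 4]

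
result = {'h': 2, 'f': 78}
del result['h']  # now {'f': 78}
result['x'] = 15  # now {'f': 78, 'x': 15}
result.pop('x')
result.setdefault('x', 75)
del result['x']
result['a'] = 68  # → {'f': 78, 'a': 68}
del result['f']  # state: {'a': 68}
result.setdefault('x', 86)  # 86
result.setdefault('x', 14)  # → 86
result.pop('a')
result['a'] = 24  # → {'x': 86, 'a': 24}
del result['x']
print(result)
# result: {'a': 24}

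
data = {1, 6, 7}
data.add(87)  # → {1, 6, 7, 87}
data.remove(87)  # {1, 6, 7}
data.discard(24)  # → {1, 6, 7}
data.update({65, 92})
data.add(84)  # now {1, 6, 7, 65, 84, 92}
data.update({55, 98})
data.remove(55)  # {1, 6, 7, 65, 84, 92, 98}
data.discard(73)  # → {1, 6, 7, 65, 84, 92, 98}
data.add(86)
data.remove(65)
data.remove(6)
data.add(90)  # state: {1, 7, 84, 86, 90, 92, 98}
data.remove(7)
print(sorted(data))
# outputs [1, 84, 86, 90, 92, 98]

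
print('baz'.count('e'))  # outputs 0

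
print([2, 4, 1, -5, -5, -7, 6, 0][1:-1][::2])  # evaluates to [4, -5, -7]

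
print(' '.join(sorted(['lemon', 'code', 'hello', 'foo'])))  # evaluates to code foo hello lemon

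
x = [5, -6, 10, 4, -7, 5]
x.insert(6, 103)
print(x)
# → [5, -6, 10, 4, -7, 5, 103]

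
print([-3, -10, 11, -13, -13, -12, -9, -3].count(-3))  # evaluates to 2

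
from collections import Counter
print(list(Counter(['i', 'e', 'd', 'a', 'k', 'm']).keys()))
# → ['i', 'e', 'd', 'a', 'k', 'm']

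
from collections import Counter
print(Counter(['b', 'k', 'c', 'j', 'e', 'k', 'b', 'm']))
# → Counter({'b': 2, 'k': 2, 'c': 1, 'j': 1, 'e': 1, 'm': 1})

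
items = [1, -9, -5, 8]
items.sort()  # [-9, -5, 1, 8]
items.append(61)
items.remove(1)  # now [-9, -5, 8, 61]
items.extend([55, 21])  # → [-9, -5, 8, 61, 55, 21]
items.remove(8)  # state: [-9, -5, 61, 55, 21]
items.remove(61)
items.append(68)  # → [-9, -5, 55, 21, 68]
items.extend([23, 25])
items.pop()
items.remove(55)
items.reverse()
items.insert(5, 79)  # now [23, 68, 21, -5, -9, 79]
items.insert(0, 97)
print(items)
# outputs [97, 23, 68, 21, -5, -9, 79]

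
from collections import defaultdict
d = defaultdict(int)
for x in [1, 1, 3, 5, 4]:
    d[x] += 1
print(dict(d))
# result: {1: 2, 3: 1, 5: 1, 4: 1}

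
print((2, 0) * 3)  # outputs (2, 0, 2, 0, 2, 0)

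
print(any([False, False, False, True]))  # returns True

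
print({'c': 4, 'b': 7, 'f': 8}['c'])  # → 4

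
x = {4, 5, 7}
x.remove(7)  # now {4, 5}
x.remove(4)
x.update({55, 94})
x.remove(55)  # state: {5, 94}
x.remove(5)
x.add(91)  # {91, 94}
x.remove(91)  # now {94}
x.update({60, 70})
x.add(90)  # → {60, 70, 90, 94}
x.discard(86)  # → {60, 70, 90, 94}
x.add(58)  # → {58, 60, 70, 90, 94}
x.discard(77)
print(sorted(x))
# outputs [58, 60, 70, 90, 94]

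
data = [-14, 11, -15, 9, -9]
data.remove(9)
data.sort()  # [-15, -14, -9, 11]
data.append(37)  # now [-15, -14, -9, 11, 37]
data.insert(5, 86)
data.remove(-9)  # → [-15, -14, 11, 37, 86]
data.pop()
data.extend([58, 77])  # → [-15, -14, 11, 37, 58, 77]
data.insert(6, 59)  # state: [-15, -14, 11, 37, 58, 77, 59]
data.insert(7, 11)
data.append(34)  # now [-15, -14, 11, 37, 58, 77, 59, 11, 34]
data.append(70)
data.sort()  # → [-15, -14, 11, 11, 34, 37, 58, 59, 70, 77]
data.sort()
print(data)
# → [-15, -14, 11, 11, 34, 37, 58, 59, 70, 77]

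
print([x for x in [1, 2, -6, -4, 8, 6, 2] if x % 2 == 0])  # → [2, -6, -4, 8, 6, 2]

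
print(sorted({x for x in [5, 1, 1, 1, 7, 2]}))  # [1, 2, 5, 7]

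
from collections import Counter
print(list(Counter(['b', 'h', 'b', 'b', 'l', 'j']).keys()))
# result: ['b', 'h', 'l', 'j']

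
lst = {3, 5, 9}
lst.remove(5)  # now {3, 9}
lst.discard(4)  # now {3, 9}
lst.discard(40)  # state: {3, 9}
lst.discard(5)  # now {3, 9}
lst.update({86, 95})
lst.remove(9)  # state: {3, 86, 95}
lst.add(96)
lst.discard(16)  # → {3, 86, 95, 96}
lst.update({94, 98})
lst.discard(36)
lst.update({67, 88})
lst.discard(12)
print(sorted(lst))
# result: [3, 67, 86, 88, 94, 95, 96, 98]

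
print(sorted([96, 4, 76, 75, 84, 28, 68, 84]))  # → [4, 28, 68, 75, 76, 84, 84, 96]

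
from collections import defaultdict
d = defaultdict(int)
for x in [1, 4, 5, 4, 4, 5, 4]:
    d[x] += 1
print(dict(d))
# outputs {1: 1, 4: 4, 5: 2}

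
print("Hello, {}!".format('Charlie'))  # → Hello, Charlie!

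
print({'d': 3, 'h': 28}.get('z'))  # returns None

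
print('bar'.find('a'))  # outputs 1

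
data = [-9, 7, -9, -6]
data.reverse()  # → [-6, -9, 7, -9]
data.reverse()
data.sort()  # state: [-9, -9, -6, 7]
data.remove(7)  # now [-9, -9, -6]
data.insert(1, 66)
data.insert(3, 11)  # [-9, 66, -9, 11, -6]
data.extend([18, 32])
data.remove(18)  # [-9, 66, -9, 11, -6, 32]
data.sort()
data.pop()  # 66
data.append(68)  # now [-9, -9, -6, 11, 32, 68]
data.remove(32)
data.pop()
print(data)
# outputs [-9, -9, -6, 11]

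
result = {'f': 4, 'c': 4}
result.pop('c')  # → 4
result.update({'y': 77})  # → {'f': 4, 'y': 77}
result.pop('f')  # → 4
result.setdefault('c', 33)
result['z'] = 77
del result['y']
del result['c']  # {'z': 77}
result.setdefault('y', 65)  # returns 65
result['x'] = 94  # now {'z': 77, 'y': 65, 'x': 94}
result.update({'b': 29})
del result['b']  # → {'z': 77, 'y': 65, 'x': 94}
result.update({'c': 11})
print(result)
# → {'z': 77, 'y': 65, 'x': 94, 'c': 11}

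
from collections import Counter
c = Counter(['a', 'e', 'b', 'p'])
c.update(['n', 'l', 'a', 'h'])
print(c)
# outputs Counter({'a': 2, 'e': 1, 'b': 1, 'p': 1, 'n': 1, 'l': 1, 'h': 1})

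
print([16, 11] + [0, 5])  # [16, 11, 0, 5]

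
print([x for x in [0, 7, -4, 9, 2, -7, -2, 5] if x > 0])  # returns [7, 9, 2, 5]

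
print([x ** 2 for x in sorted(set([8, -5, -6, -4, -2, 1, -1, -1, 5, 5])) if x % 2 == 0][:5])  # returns [36, 16, 4, 64]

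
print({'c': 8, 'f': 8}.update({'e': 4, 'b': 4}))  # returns None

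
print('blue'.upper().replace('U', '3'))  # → BL3E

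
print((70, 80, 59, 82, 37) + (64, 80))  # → (70, 80, 59, 82, 37, 64, 80)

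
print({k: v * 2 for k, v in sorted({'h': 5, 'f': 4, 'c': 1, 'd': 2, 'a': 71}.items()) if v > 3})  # {'a': 142, 'f': 8, 'h': 10}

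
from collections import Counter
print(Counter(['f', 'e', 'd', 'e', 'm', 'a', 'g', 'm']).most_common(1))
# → [('e', 2)]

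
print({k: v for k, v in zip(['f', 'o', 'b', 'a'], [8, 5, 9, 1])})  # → {'f': 8, 'o': 5, 'b': 9, 'a': 1}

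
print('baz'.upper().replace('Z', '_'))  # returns BA_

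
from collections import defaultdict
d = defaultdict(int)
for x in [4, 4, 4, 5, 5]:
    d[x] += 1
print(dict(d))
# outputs {4: 3, 5: 2}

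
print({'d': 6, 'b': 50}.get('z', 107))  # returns 107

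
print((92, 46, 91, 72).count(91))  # 1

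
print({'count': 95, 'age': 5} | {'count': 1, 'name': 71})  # {'count': 1, 'age': 5, 'name': 71}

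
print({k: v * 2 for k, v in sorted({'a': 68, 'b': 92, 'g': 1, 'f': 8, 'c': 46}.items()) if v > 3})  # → {'a': 136, 'b': 184, 'c': 92, 'f': 16}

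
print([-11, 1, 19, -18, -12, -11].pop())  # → -11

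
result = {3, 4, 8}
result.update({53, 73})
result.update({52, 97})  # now {3, 4, 8, 52, 53, 73, 97}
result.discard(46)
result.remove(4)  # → {3, 8, 52, 53, 73, 97}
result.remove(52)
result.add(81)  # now {3, 8, 53, 73, 81, 97}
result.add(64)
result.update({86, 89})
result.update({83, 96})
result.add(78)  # {3, 8, 53, 64, 73, 78, 81, 83, 86, 89, 96, 97}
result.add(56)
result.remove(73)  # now {3, 8, 53, 56, 64, 78, 81, 83, 86, 89, 96, 97}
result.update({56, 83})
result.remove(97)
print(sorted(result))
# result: [3, 8, 53, 56, 64, 78, 81, 83, 86, 89, 96]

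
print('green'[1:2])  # r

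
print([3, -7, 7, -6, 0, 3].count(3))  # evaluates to 2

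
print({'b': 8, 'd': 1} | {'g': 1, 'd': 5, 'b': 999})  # {'b': 999, 'd': 5, 'g': 1}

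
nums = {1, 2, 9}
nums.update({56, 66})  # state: {1, 2, 9, 56, 66}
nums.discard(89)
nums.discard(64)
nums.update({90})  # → {1, 2, 9, 56, 66, 90}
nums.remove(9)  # {1, 2, 56, 66, 90}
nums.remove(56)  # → {1, 2, 66, 90}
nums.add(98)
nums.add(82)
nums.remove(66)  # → {1, 2, 82, 90, 98}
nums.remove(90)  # {1, 2, 82, 98}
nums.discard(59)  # {1, 2, 82, 98}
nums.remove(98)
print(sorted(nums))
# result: [1, 2, 82]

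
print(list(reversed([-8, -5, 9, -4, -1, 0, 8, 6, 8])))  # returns [8, 6, 8, 0, -1, -4, 9, -5, -8]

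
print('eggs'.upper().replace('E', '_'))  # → _GGS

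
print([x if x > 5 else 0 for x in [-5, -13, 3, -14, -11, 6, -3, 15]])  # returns [0, 0, 0, 0, 0, 6, 0, 15]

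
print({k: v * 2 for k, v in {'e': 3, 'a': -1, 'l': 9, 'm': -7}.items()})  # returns {'e': 6, 'a': -2, 'l': 18, 'm': -14}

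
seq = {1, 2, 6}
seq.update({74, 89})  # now {1, 2, 6, 74, 89}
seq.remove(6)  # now {1, 2, 74, 89}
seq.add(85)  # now {1, 2, 74, 85, 89}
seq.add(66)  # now {1, 2, 66, 74, 85, 89}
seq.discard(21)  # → {1, 2, 66, 74, 85, 89}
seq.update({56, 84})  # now {1, 2, 56, 66, 74, 84, 85, 89}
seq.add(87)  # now {1, 2, 56, 66, 74, 84, 85, 87, 89}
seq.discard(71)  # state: {1, 2, 56, 66, 74, 84, 85, 87, 89}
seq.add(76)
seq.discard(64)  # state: {1, 2, 56, 66, 74, 76, 84, 85, 87, 89}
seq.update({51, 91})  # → {1, 2, 51, 56, 66, 74, 76, 84, 85, 87, 89, 91}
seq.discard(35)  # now {1, 2, 51, 56, 66, 74, 76, 84, 85, 87, 89, 91}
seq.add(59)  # {1, 2, 51, 56, 59, 66, 74, 76, 84, 85, 87, 89, 91}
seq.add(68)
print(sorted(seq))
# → [1, 2, 51, 56, 59, 66, 68, 74, 76, 84, 85, 87, 89, 91]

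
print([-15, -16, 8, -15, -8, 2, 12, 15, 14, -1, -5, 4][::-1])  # [4, -5, -1, 14, 15, 12, 2, -8, -15, 8, -16, -15]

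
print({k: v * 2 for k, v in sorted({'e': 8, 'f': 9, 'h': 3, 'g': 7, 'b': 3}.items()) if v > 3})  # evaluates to {'e': 16, 'f': 18, 'g': 14}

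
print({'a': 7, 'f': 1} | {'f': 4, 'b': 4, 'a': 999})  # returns {'a': 999, 'f': 4, 'b': 4}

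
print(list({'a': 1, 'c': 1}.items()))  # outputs [('a', 1), ('c', 1)]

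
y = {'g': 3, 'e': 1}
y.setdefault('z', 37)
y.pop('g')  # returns 3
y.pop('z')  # 37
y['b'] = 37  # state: {'e': 1, 'b': 37}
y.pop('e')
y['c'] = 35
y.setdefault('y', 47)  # 47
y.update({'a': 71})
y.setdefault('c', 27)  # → 35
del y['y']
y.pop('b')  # 37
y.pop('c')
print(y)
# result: {'a': 71}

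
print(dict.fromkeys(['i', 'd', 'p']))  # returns {'i': None, 'd': None, 'p': None}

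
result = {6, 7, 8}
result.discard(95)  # {6, 7, 8}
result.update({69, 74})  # {6, 7, 8, 69, 74}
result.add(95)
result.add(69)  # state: {6, 7, 8, 69, 74, 95}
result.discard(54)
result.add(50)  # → {6, 7, 8, 50, 69, 74, 95}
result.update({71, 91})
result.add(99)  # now {6, 7, 8, 50, 69, 71, 74, 91, 95, 99}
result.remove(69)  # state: {6, 7, 8, 50, 71, 74, 91, 95, 99}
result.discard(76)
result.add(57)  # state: {6, 7, 8, 50, 57, 71, 74, 91, 95, 99}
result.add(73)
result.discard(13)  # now {6, 7, 8, 50, 57, 71, 73, 74, 91, 95, 99}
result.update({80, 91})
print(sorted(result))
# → [6, 7, 8, 50, 57, 71, 73, 74, 80, 91, 95, 99]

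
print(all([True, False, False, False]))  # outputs False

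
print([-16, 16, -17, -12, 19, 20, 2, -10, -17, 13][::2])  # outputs [-16, -17, 19, 2, -17]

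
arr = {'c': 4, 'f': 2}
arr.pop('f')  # 2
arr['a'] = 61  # {'c': 4, 'a': 61}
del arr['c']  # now {'a': 61}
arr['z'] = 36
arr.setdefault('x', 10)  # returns 10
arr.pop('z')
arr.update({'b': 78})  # {'a': 61, 'x': 10, 'b': 78}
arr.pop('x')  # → 10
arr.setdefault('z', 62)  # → 62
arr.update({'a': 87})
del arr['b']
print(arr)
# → {'a': 87, 'z': 62}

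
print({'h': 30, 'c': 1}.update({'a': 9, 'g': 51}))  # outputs None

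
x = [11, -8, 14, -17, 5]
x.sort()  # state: [-17, -8, 5, 11, 14]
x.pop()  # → 14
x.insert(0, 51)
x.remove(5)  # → [51, -17, -8, 11]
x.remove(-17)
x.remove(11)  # [51, -8]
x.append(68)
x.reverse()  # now [68, -8, 51]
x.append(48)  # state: [68, -8, 51, 48]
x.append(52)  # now [68, -8, 51, 48, 52]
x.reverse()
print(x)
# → [52, 48, 51, -8, 68]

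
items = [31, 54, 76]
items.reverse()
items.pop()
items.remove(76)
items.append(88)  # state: [54, 88]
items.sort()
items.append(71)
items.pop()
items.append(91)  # [54, 88, 91]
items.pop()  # 91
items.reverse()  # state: [88, 54]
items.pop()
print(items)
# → [88]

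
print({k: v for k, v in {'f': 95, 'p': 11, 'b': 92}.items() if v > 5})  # {'f': 95, 'p': 11, 'b': 92}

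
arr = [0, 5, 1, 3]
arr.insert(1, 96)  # [0, 96, 5, 1, 3]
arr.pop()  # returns 3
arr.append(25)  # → [0, 96, 5, 1, 25]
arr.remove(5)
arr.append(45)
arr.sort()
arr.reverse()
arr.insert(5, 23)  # [96, 45, 25, 1, 0, 23]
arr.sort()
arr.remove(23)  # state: [0, 1, 25, 45, 96]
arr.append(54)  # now [0, 1, 25, 45, 96, 54]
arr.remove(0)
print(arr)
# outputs [1, 25, 45, 96, 54]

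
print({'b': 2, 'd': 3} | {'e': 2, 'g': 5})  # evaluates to {'b': 2, 'd': 3, 'e': 2, 'g': 5}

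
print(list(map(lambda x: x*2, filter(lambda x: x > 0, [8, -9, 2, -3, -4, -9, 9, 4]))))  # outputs [16, 4, 18, 8]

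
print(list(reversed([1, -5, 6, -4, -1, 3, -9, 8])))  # [8, -9, 3, -1, -4, 6, -5, 1]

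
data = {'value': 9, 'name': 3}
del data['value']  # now {'name': 3}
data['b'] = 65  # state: {'name': 3, 'b': 65}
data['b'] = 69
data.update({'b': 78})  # {'name': 3, 'b': 78}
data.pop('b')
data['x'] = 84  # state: {'name': 3, 'x': 84}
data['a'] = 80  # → {'name': 3, 'x': 84, 'a': 80}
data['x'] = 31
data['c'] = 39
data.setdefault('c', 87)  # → 39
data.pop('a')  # 80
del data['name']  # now {'x': 31, 'c': 39}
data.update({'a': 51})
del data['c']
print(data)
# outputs {'x': 31, 'a': 51}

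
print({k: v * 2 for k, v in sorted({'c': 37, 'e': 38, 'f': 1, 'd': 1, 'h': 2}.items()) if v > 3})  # {'c': 74, 'e': 76}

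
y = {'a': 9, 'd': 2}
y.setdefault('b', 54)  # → 54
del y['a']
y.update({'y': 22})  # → {'d': 2, 'b': 54, 'y': 22}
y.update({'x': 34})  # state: {'d': 2, 'b': 54, 'y': 22, 'x': 34}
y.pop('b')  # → 54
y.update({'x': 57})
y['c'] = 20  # {'d': 2, 'y': 22, 'x': 57, 'c': 20}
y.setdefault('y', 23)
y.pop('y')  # 22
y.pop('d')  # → 2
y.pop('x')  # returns 57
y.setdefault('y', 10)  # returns 10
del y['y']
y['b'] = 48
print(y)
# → {'c': 20, 'b': 48}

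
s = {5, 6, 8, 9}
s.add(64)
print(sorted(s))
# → [5, 6, 8, 9, 64]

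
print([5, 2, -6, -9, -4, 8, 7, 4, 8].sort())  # None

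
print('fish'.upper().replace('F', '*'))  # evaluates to *ISH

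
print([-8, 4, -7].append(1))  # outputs None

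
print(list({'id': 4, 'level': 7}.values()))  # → [4, 7]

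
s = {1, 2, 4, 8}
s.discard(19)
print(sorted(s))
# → [1, 2, 4, 8]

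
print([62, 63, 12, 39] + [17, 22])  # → [62, 63, 12, 39, 17, 22]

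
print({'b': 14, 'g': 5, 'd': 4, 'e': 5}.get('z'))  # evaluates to None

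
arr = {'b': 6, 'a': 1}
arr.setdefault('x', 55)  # 55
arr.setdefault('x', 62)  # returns 55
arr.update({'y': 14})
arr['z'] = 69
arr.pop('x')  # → 55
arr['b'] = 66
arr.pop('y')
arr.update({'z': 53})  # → {'b': 66, 'a': 1, 'z': 53}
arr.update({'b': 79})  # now {'b': 79, 'a': 1, 'z': 53}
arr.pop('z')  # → 53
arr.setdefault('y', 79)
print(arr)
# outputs {'b': 79, 'a': 1, 'y': 79}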